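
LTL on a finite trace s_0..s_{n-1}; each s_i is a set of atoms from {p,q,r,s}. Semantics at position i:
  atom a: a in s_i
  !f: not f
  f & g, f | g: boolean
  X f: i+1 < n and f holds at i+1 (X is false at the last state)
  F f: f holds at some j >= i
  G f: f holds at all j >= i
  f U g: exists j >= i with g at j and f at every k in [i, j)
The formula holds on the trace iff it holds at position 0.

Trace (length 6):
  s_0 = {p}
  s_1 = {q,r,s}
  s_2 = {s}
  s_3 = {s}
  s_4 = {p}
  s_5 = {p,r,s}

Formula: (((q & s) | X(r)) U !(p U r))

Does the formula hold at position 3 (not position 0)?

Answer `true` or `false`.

s_0={p}: (((q & s) | X(r)) U !(p U r))=True ((q & s) | X(r))=True (q & s)=False q=False s=False X(r)=True r=False !(p U r)=False (p U r)=True p=True
s_1={q,r,s}: (((q & s) | X(r)) U !(p U r))=True ((q & s) | X(r))=True (q & s)=True q=True s=True X(r)=False r=True !(p U r)=False (p U r)=True p=False
s_2={s}: (((q & s) | X(r)) U !(p U r))=True ((q & s) | X(r))=False (q & s)=False q=False s=True X(r)=False r=False !(p U r)=True (p U r)=False p=False
s_3={s}: (((q & s) | X(r)) U !(p U r))=True ((q & s) | X(r))=False (q & s)=False q=False s=True X(r)=False r=False !(p U r)=True (p U r)=False p=False
s_4={p}: (((q & s) | X(r)) U !(p U r))=False ((q & s) | X(r))=True (q & s)=False q=False s=False X(r)=True r=False !(p U r)=False (p U r)=True p=True
s_5={p,r,s}: (((q & s) | X(r)) U !(p U r))=False ((q & s) | X(r))=False (q & s)=False q=False s=True X(r)=False r=True !(p U r)=False (p U r)=True p=True
Evaluating at position 3: result = True

Answer: true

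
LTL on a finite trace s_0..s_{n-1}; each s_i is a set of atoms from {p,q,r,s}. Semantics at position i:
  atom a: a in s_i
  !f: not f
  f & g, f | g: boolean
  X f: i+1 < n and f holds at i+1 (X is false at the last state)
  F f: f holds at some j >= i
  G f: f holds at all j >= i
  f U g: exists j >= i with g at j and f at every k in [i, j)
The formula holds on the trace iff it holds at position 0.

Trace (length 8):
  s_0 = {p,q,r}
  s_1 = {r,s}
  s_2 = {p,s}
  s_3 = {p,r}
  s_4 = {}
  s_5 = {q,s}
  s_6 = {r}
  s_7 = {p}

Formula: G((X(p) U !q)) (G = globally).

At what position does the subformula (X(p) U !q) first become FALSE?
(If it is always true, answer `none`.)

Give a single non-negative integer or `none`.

Answer: 0

Derivation:
s_0={p,q,r}: (X(p) U !q)=False X(p)=False p=True !q=False q=True
s_1={r,s}: (X(p) U !q)=True X(p)=True p=False !q=True q=False
s_2={p,s}: (X(p) U !q)=True X(p)=True p=True !q=True q=False
s_3={p,r}: (X(p) U !q)=True X(p)=False p=True !q=True q=False
s_4={}: (X(p) U !q)=True X(p)=False p=False !q=True q=False
s_5={q,s}: (X(p) U !q)=False X(p)=False p=False !q=False q=True
s_6={r}: (X(p) U !q)=True X(p)=True p=False !q=True q=False
s_7={p}: (X(p) U !q)=True X(p)=False p=True !q=True q=False
G((X(p) U !q)) holds globally = False
First violation at position 0.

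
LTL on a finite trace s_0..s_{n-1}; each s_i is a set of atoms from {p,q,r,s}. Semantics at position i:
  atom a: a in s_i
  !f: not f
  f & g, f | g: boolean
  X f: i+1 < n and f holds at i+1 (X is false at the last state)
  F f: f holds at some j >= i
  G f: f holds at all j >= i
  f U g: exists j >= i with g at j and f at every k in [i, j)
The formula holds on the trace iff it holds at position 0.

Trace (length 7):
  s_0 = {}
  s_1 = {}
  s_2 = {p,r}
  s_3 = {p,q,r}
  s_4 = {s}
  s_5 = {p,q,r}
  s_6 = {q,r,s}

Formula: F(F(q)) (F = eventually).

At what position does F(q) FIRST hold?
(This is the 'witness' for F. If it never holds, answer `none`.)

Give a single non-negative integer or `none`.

Answer: 0

Derivation:
s_0={}: F(q)=True q=False
s_1={}: F(q)=True q=False
s_2={p,r}: F(q)=True q=False
s_3={p,q,r}: F(q)=True q=True
s_4={s}: F(q)=True q=False
s_5={p,q,r}: F(q)=True q=True
s_6={q,r,s}: F(q)=True q=True
F(F(q)) holds; first witness at position 0.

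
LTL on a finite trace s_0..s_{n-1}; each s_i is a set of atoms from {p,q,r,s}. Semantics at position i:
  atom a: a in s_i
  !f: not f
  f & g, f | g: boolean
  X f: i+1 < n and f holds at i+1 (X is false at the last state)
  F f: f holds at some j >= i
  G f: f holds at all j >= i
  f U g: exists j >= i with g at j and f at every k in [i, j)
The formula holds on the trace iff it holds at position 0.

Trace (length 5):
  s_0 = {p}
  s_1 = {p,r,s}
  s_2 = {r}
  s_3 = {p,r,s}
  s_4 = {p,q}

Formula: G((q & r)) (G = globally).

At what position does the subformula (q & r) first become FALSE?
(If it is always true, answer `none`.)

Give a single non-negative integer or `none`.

Answer: 0

Derivation:
s_0={p}: (q & r)=False q=False r=False
s_1={p,r,s}: (q & r)=False q=False r=True
s_2={r}: (q & r)=False q=False r=True
s_3={p,r,s}: (q & r)=False q=False r=True
s_4={p,q}: (q & r)=False q=True r=False
G((q & r)) holds globally = False
First violation at position 0.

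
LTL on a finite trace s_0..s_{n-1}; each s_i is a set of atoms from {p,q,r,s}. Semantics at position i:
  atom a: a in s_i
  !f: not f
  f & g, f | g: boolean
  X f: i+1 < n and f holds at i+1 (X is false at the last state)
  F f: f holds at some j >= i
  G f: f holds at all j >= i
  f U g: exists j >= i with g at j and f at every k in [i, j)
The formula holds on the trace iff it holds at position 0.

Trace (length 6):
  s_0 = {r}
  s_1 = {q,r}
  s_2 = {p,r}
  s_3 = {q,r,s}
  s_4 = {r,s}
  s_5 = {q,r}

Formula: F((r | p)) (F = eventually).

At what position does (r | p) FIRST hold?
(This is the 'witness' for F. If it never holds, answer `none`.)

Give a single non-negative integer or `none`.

s_0={r}: (r | p)=True r=True p=False
s_1={q,r}: (r | p)=True r=True p=False
s_2={p,r}: (r | p)=True r=True p=True
s_3={q,r,s}: (r | p)=True r=True p=False
s_4={r,s}: (r | p)=True r=True p=False
s_5={q,r}: (r | p)=True r=True p=False
F((r | p)) holds; first witness at position 0.

Answer: 0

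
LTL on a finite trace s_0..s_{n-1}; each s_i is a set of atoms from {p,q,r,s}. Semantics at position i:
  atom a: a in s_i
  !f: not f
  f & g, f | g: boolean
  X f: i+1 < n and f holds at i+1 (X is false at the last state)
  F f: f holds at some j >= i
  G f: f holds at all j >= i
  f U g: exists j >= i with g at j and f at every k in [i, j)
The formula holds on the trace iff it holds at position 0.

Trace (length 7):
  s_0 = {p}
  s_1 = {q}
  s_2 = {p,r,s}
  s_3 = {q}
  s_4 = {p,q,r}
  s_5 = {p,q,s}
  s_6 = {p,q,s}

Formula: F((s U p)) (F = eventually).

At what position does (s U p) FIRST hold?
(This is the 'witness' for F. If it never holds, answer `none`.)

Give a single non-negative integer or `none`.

s_0={p}: (s U p)=True s=False p=True
s_1={q}: (s U p)=False s=False p=False
s_2={p,r,s}: (s U p)=True s=True p=True
s_3={q}: (s U p)=False s=False p=False
s_4={p,q,r}: (s U p)=True s=False p=True
s_5={p,q,s}: (s U p)=True s=True p=True
s_6={p,q,s}: (s U p)=True s=True p=True
F((s U p)) holds; first witness at position 0.

Answer: 0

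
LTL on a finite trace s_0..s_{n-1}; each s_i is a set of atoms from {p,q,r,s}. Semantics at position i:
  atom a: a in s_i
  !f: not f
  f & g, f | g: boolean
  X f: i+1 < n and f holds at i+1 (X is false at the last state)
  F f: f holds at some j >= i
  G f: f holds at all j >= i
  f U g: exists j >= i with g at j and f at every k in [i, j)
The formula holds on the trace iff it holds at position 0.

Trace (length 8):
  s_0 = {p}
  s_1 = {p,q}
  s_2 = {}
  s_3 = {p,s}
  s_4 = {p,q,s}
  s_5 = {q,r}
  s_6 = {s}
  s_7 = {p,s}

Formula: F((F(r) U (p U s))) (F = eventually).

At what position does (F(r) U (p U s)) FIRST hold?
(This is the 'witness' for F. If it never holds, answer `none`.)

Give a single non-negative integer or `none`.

Answer: 0

Derivation:
s_0={p}: (F(r) U (p U s))=True F(r)=True r=False (p U s)=False p=True s=False
s_1={p,q}: (F(r) U (p U s))=True F(r)=True r=False (p U s)=False p=True s=False
s_2={}: (F(r) U (p U s))=True F(r)=True r=False (p U s)=False p=False s=False
s_3={p,s}: (F(r) U (p U s))=True F(r)=True r=False (p U s)=True p=True s=True
s_4={p,q,s}: (F(r) U (p U s))=True F(r)=True r=False (p U s)=True p=True s=True
s_5={q,r}: (F(r) U (p U s))=True F(r)=True r=True (p U s)=False p=False s=False
s_6={s}: (F(r) U (p U s))=True F(r)=False r=False (p U s)=True p=False s=True
s_7={p,s}: (F(r) U (p U s))=True F(r)=False r=False (p U s)=True p=True s=True
F((F(r) U (p U s))) holds; first witness at position 0.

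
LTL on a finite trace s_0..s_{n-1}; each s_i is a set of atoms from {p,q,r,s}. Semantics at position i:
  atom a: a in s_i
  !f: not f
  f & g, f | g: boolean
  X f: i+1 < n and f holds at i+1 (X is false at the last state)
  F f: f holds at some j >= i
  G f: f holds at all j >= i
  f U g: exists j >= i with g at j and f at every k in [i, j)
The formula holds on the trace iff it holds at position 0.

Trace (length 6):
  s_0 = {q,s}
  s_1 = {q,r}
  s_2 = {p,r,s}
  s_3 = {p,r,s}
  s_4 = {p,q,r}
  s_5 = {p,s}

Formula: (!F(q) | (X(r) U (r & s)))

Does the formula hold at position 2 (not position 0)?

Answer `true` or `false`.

s_0={q,s}: (!F(q) | (X(r) U (r & s)))=True !F(q)=False F(q)=True q=True (X(r) U (r & s))=True X(r)=True r=False (r & s)=False s=True
s_1={q,r}: (!F(q) | (X(r) U (r & s)))=True !F(q)=False F(q)=True q=True (X(r) U (r & s))=True X(r)=True r=True (r & s)=False s=False
s_2={p,r,s}: (!F(q) | (X(r) U (r & s)))=True !F(q)=False F(q)=True q=False (X(r) U (r & s))=True X(r)=True r=True (r & s)=True s=True
s_3={p,r,s}: (!F(q) | (X(r) U (r & s)))=True !F(q)=False F(q)=True q=False (X(r) U (r & s))=True X(r)=True r=True (r & s)=True s=True
s_4={p,q,r}: (!F(q) | (X(r) U (r & s)))=False !F(q)=False F(q)=True q=True (X(r) U (r & s))=False X(r)=False r=True (r & s)=False s=False
s_5={p,s}: (!F(q) | (X(r) U (r & s)))=True !F(q)=True F(q)=False q=False (X(r) U (r & s))=False X(r)=False r=False (r & s)=False s=True
Evaluating at position 2: result = True

Answer: true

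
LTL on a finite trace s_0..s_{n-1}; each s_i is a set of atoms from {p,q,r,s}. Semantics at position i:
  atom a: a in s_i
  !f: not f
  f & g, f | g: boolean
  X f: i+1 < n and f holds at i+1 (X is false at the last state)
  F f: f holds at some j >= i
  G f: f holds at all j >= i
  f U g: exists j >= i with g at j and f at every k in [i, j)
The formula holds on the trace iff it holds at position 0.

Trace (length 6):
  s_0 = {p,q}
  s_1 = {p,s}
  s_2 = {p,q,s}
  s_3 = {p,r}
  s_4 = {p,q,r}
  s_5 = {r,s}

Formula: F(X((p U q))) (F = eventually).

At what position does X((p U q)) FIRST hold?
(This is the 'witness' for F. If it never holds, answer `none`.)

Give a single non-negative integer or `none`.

Answer: 0

Derivation:
s_0={p,q}: X((p U q))=True (p U q)=True p=True q=True
s_1={p,s}: X((p U q))=True (p U q)=True p=True q=False
s_2={p,q,s}: X((p U q))=True (p U q)=True p=True q=True
s_3={p,r}: X((p U q))=True (p U q)=True p=True q=False
s_4={p,q,r}: X((p U q))=False (p U q)=True p=True q=True
s_5={r,s}: X((p U q))=False (p U q)=False p=False q=False
F(X((p U q))) holds; first witness at position 0.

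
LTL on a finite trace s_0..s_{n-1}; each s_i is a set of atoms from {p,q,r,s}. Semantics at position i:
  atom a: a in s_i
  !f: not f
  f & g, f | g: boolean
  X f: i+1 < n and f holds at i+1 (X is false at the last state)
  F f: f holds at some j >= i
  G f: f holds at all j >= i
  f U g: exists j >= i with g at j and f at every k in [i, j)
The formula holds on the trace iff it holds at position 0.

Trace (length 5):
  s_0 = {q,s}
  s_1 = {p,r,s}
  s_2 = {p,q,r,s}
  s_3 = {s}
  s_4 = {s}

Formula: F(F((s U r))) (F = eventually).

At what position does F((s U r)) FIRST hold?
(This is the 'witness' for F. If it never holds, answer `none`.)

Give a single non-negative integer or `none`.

Answer: 0

Derivation:
s_0={q,s}: F((s U r))=True (s U r)=True s=True r=False
s_1={p,r,s}: F((s U r))=True (s U r)=True s=True r=True
s_2={p,q,r,s}: F((s U r))=True (s U r)=True s=True r=True
s_3={s}: F((s U r))=False (s U r)=False s=True r=False
s_4={s}: F((s U r))=False (s U r)=False s=True r=False
F(F((s U r))) holds; first witness at position 0.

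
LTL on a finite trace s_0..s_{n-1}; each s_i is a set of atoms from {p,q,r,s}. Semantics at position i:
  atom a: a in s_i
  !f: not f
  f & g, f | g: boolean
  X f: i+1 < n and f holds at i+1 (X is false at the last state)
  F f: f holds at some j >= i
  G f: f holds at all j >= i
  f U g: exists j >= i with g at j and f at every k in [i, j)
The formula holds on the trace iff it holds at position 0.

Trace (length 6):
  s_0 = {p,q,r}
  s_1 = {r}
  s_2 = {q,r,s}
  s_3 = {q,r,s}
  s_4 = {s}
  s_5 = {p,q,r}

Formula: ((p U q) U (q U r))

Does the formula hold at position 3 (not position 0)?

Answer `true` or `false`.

Answer: true

Derivation:
s_0={p,q,r}: ((p U q) U (q U r))=True (p U q)=True p=True q=True (q U r)=True r=True
s_1={r}: ((p U q) U (q U r))=True (p U q)=False p=False q=False (q U r)=True r=True
s_2={q,r,s}: ((p U q) U (q U r))=True (p U q)=True p=False q=True (q U r)=True r=True
s_3={q,r,s}: ((p U q) U (q U r))=True (p U q)=True p=False q=True (q U r)=True r=True
s_4={s}: ((p U q) U (q U r))=False (p U q)=False p=False q=False (q U r)=False r=False
s_5={p,q,r}: ((p U q) U (q U r))=True (p U q)=True p=True q=True (q U r)=True r=True
Evaluating at position 3: result = True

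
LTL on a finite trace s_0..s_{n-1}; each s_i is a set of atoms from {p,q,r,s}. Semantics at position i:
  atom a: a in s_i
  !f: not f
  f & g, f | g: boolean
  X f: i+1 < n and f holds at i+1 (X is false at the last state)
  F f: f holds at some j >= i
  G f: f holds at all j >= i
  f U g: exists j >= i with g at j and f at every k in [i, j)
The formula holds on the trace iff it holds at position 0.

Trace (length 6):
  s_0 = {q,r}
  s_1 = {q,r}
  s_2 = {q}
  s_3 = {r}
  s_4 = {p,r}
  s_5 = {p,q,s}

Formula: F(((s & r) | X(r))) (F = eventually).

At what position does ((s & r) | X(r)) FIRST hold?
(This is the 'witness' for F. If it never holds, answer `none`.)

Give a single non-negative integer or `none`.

s_0={q,r}: ((s & r) | X(r))=True (s & r)=False s=False r=True X(r)=True
s_1={q,r}: ((s & r) | X(r))=False (s & r)=False s=False r=True X(r)=False
s_2={q}: ((s & r) | X(r))=True (s & r)=False s=False r=False X(r)=True
s_3={r}: ((s & r) | X(r))=True (s & r)=False s=False r=True X(r)=True
s_4={p,r}: ((s & r) | X(r))=False (s & r)=False s=False r=True X(r)=False
s_5={p,q,s}: ((s & r) | X(r))=False (s & r)=False s=True r=False X(r)=False
F(((s & r) | X(r))) holds; first witness at position 0.

Answer: 0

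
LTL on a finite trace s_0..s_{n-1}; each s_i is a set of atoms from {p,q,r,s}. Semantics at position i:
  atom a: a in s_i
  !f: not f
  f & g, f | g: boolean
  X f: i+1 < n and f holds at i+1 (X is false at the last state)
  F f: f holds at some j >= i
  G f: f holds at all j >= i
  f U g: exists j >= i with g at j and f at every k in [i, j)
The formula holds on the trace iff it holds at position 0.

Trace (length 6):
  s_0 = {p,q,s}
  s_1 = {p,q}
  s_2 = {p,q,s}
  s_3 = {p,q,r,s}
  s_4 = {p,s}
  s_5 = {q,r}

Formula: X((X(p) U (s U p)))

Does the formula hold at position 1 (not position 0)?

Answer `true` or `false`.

s_0={p,q,s}: X((X(p) U (s U p)))=True (X(p) U (s U p))=True X(p)=True p=True (s U p)=True s=True
s_1={p,q}: X((X(p) U (s U p)))=True (X(p) U (s U p))=True X(p)=True p=True (s U p)=True s=False
s_2={p,q,s}: X((X(p) U (s U p)))=True (X(p) U (s U p))=True X(p)=True p=True (s U p)=True s=True
s_3={p,q,r,s}: X((X(p) U (s U p)))=True (X(p) U (s U p))=True X(p)=True p=True (s U p)=True s=True
s_4={p,s}: X((X(p) U (s U p)))=False (X(p) U (s U p))=True X(p)=False p=True (s U p)=True s=True
s_5={q,r}: X((X(p) U (s U p)))=False (X(p) U (s U p))=False X(p)=False p=False (s U p)=False s=False
Evaluating at position 1: result = True

Answer: true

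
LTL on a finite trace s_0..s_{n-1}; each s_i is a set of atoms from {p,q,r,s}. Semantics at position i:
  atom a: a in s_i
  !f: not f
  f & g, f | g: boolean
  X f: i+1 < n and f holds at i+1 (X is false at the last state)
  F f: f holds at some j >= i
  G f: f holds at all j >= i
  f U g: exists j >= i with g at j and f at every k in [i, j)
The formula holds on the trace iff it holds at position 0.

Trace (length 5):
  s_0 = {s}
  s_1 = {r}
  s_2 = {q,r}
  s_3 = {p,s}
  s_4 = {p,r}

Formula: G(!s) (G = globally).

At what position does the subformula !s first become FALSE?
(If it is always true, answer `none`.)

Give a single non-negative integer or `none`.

s_0={s}: !s=False s=True
s_1={r}: !s=True s=False
s_2={q,r}: !s=True s=False
s_3={p,s}: !s=False s=True
s_4={p,r}: !s=True s=False
G(!s) holds globally = False
First violation at position 0.

Answer: 0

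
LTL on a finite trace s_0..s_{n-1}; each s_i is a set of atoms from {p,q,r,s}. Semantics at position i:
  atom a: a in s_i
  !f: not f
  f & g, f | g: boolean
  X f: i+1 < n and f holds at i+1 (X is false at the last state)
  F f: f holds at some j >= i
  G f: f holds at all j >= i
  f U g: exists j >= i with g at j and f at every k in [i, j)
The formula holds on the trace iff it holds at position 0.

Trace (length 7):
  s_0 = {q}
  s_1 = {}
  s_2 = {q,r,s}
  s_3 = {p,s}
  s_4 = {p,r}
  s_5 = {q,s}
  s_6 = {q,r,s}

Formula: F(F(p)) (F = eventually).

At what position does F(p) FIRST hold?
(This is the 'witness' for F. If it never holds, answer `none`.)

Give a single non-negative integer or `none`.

s_0={q}: F(p)=True p=False
s_1={}: F(p)=True p=False
s_2={q,r,s}: F(p)=True p=False
s_3={p,s}: F(p)=True p=True
s_4={p,r}: F(p)=True p=True
s_5={q,s}: F(p)=False p=False
s_6={q,r,s}: F(p)=False p=False
F(F(p)) holds; first witness at position 0.

Answer: 0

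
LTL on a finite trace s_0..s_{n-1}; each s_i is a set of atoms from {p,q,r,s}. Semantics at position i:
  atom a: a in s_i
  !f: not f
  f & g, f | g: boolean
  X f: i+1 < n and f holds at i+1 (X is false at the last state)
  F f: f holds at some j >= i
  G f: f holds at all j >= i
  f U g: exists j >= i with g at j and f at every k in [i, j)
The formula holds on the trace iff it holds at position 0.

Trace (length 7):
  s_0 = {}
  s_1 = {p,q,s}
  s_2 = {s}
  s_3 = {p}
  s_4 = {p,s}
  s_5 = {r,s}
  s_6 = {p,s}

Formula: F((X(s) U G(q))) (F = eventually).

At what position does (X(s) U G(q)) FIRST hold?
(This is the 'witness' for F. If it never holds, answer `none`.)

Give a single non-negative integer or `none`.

Answer: none

Derivation:
s_0={}: (X(s) U G(q))=False X(s)=True s=False G(q)=False q=False
s_1={p,q,s}: (X(s) U G(q))=False X(s)=True s=True G(q)=False q=True
s_2={s}: (X(s) U G(q))=False X(s)=False s=True G(q)=False q=False
s_3={p}: (X(s) U G(q))=False X(s)=True s=False G(q)=False q=False
s_4={p,s}: (X(s) U G(q))=False X(s)=True s=True G(q)=False q=False
s_5={r,s}: (X(s) U G(q))=False X(s)=True s=True G(q)=False q=False
s_6={p,s}: (X(s) U G(q))=False X(s)=False s=True G(q)=False q=False
F((X(s) U G(q))) does not hold (no witness exists).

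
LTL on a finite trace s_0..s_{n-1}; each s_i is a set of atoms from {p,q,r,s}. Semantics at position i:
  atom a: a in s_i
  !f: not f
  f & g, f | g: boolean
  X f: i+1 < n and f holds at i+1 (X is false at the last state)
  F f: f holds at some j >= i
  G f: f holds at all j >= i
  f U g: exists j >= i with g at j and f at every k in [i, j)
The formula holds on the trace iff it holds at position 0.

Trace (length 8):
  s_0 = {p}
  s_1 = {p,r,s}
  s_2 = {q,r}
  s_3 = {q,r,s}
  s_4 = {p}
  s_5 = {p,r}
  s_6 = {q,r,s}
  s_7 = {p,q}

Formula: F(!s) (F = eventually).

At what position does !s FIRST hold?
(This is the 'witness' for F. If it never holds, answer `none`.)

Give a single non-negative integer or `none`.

s_0={p}: !s=True s=False
s_1={p,r,s}: !s=False s=True
s_2={q,r}: !s=True s=False
s_3={q,r,s}: !s=False s=True
s_4={p}: !s=True s=False
s_5={p,r}: !s=True s=False
s_6={q,r,s}: !s=False s=True
s_7={p,q}: !s=True s=False
F(!s) holds; first witness at position 0.

Answer: 0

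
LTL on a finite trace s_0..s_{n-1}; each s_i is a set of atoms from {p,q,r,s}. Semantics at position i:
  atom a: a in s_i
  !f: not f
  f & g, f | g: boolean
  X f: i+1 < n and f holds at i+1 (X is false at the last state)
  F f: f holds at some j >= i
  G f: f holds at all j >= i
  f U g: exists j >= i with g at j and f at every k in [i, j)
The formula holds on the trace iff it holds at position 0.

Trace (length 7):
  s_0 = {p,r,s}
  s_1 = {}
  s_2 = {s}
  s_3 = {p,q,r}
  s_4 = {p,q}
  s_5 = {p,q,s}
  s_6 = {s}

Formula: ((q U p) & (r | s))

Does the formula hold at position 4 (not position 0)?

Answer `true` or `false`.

Answer: false

Derivation:
s_0={p,r,s}: ((q U p) & (r | s))=True (q U p)=True q=False p=True (r | s)=True r=True s=True
s_1={}: ((q U p) & (r | s))=False (q U p)=False q=False p=False (r | s)=False r=False s=False
s_2={s}: ((q U p) & (r | s))=False (q U p)=False q=False p=False (r | s)=True r=False s=True
s_3={p,q,r}: ((q U p) & (r | s))=True (q U p)=True q=True p=True (r | s)=True r=True s=False
s_4={p,q}: ((q U p) & (r | s))=False (q U p)=True q=True p=True (r | s)=False r=False s=False
s_5={p,q,s}: ((q U p) & (r | s))=True (q U p)=True q=True p=True (r | s)=True r=False s=True
s_6={s}: ((q U p) & (r | s))=False (q U p)=False q=False p=False (r | s)=True r=False s=True
Evaluating at position 4: result = False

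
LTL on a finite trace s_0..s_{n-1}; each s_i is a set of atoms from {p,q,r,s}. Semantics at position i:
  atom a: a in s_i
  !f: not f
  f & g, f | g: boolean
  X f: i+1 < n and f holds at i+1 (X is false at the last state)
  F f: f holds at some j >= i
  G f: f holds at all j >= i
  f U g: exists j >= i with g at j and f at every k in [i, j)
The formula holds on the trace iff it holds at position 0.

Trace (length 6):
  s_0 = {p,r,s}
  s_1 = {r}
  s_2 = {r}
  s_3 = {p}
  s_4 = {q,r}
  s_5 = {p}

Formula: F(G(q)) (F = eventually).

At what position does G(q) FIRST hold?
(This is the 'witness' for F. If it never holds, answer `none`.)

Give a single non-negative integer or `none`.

Answer: none

Derivation:
s_0={p,r,s}: G(q)=False q=False
s_1={r}: G(q)=False q=False
s_2={r}: G(q)=False q=False
s_3={p}: G(q)=False q=False
s_4={q,r}: G(q)=False q=True
s_5={p}: G(q)=False q=False
F(G(q)) does not hold (no witness exists).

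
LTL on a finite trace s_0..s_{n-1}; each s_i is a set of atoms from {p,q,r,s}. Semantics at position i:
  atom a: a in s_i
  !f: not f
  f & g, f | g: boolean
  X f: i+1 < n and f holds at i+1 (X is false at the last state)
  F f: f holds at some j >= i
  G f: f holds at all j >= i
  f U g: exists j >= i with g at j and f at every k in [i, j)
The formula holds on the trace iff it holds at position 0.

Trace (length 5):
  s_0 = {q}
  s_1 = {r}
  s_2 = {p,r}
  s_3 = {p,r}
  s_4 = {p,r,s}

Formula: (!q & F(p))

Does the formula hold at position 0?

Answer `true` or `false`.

Answer: false

Derivation:
s_0={q}: (!q & F(p))=False !q=False q=True F(p)=True p=False
s_1={r}: (!q & F(p))=True !q=True q=False F(p)=True p=False
s_2={p,r}: (!q & F(p))=True !q=True q=False F(p)=True p=True
s_3={p,r}: (!q & F(p))=True !q=True q=False F(p)=True p=True
s_4={p,r,s}: (!q & F(p))=True !q=True q=False F(p)=True p=True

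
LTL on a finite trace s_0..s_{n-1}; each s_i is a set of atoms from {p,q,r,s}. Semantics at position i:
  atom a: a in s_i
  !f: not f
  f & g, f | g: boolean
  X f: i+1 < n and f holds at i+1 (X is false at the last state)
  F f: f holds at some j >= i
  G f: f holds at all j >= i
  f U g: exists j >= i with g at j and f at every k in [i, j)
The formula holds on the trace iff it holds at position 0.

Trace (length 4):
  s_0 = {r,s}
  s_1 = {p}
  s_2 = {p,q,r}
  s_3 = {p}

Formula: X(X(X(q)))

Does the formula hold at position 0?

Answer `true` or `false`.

s_0={r,s}: X(X(X(q)))=False X(X(q))=True X(q)=False q=False
s_1={p}: X(X(X(q)))=False X(X(q))=False X(q)=True q=False
s_2={p,q,r}: X(X(X(q)))=False X(X(q))=False X(q)=False q=True
s_3={p}: X(X(X(q)))=False X(X(q))=False X(q)=False q=False

Answer: false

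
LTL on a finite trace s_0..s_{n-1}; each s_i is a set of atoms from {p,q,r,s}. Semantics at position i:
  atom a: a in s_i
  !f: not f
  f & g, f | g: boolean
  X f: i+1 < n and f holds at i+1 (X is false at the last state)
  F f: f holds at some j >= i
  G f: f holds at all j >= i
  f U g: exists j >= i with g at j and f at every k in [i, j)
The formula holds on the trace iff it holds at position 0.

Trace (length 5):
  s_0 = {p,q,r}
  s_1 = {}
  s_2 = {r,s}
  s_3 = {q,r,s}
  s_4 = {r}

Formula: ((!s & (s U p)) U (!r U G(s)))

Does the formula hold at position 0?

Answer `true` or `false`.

s_0={p,q,r}: ((!s & (s U p)) U (!r U G(s)))=False (!s & (s U p))=True !s=True s=False (s U p)=True p=True (!r U G(s))=False !r=False r=True G(s)=False
s_1={}: ((!s & (s U p)) U (!r U G(s)))=False (!s & (s U p))=False !s=True s=False (s U p)=False p=False (!r U G(s))=False !r=True r=False G(s)=False
s_2={r,s}: ((!s & (s U p)) U (!r U G(s)))=False (!s & (s U p))=False !s=False s=True (s U p)=False p=False (!r U G(s))=False !r=False r=True G(s)=False
s_3={q,r,s}: ((!s & (s U p)) U (!r U G(s)))=False (!s & (s U p))=False !s=False s=True (s U p)=False p=False (!r U G(s))=False !r=False r=True G(s)=False
s_4={r}: ((!s & (s U p)) U (!r U G(s)))=False (!s & (s U p))=False !s=True s=False (s U p)=False p=False (!r U G(s))=False !r=False r=True G(s)=False

Answer: false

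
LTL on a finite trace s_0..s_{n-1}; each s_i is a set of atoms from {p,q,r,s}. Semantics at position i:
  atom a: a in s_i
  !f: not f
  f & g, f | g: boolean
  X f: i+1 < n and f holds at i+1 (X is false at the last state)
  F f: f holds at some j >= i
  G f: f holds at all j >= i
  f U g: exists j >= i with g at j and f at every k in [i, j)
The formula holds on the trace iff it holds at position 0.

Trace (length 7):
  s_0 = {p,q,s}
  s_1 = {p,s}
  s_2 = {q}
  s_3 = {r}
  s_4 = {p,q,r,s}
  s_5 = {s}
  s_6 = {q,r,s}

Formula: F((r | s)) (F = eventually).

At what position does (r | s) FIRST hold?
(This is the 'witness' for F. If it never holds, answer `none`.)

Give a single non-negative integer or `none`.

Answer: 0

Derivation:
s_0={p,q,s}: (r | s)=True r=False s=True
s_1={p,s}: (r | s)=True r=False s=True
s_2={q}: (r | s)=False r=False s=False
s_3={r}: (r | s)=True r=True s=False
s_4={p,q,r,s}: (r | s)=True r=True s=True
s_5={s}: (r | s)=True r=False s=True
s_6={q,r,s}: (r | s)=True r=True s=True
F((r | s)) holds; first witness at position 0.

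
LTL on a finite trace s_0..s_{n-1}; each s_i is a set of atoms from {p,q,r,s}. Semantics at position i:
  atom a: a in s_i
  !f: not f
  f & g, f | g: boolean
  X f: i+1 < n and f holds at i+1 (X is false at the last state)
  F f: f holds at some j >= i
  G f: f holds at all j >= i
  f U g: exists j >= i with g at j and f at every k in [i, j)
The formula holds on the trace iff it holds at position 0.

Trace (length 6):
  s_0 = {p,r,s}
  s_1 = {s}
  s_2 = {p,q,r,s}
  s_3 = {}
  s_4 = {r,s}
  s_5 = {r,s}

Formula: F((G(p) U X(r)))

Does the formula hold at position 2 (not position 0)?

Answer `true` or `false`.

s_0={p,r,s}: F((G(p) U X(r)))=True (G(p) U X(r))=False G(p)=False p=True X(r)=False r=True
s_1={s}: F((G(p) U X(r)))=True (G(p) U X(r))=True G(p)=False p=False X(r)=True r=False
s_2={p,q,r,s}: F((G(p) U X(r)))=True (G(p) U X(r))=False G(p)=False p=True X(r)=False r=True
s_3={}: F((G(p) U X(r)))=True (G(p) U X(r))=True G(p)=False p=False X(r)=True r=False
s_4={r,s}: F((G(p) U X(r)))=True (G(p) U X(r))=True G(p)=False p=False X(r)=True r=True
s_5={r,s}: F((G(p) U X(r)))=False (G(p) U X(r))=False G(p)=False p=False X(r)=False r=True
Evaluating at position 2: result = True

Answer: true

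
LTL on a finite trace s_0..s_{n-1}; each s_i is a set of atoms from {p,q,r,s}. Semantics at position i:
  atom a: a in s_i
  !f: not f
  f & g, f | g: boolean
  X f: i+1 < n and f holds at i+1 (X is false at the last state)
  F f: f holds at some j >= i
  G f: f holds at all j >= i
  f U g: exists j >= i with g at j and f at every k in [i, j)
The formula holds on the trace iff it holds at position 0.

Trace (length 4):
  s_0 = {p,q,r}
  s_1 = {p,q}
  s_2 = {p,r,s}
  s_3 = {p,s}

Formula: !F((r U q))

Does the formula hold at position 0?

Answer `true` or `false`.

s_0={p,q,r}: !F((r U q))=False F((r U q))=True (r U q)=True r=True q=True
s_1={p,q}: !F((r U q))=False F((r U q))=True (r U q)=True r=False q=True
s_2={p,r,s}: !F((r U q))=True F((r U q))=False (r U q)=False r=True q=False
s_3={p,s}: !F((r U q))=True F((r U q))=False (r U q)=False r=False q=False

Answer: false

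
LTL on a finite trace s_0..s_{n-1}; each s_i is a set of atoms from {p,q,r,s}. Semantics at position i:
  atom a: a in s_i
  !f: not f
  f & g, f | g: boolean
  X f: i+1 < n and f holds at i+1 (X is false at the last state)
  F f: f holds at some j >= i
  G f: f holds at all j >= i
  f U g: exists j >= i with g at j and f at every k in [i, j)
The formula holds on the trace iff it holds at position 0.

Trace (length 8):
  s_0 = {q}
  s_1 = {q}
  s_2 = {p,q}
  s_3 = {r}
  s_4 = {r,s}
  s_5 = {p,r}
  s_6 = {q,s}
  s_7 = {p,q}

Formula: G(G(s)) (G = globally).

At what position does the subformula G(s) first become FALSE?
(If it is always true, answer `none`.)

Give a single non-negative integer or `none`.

s_0={q}: G(s)=False s=False
s_1={q}: G(s)=False s=False
s_2={p,q}: G(s)=False s=False
s_3={r}: G(s)=False s=False
s_4={r,s}: G(s)=False s=True
s_5={p,r}: G(s)=False s=False
s_6={q,s}: G(s)=False s=True
s_7={p,q}: G(s)=False s=False
G(G(s)) holds globally = False
First violation at position 0.

Answer: 0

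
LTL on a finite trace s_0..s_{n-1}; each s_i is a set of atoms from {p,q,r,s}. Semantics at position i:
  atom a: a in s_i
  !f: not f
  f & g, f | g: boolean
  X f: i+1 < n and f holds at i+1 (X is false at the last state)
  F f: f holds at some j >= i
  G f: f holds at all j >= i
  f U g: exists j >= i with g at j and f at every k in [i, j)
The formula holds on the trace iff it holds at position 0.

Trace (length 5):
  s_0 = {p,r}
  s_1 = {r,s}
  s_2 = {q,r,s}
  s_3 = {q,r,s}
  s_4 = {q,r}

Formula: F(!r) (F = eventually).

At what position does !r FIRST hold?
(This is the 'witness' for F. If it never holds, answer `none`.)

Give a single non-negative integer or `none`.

Answer: none

Derivation:
s_0={p,r}: !r=False r=True
s_1={r,s}: !r=False r=True
s_2={q,r,s}: !r=False r=True
s_3={q,r,s}: !r=False r=True
s_4={q,r}: !r=False r=True
F(!r) does not hold (no witness exists).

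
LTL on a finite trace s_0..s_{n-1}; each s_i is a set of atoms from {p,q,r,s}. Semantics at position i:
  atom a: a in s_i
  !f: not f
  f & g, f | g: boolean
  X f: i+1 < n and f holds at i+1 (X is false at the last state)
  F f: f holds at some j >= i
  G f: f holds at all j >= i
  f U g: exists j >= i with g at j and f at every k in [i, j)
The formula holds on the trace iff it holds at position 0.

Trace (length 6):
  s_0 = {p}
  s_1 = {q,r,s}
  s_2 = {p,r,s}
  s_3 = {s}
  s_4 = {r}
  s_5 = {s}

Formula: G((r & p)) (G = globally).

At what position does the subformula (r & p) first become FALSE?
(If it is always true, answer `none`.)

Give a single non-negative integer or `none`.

s_0={p}: (r & p)=False r=False p=True
s_1={q,r,s}: (r & p)=False r=True p=False
s_2={p,r,s}: (r & p)=True r=True p=True
s_3={s}: (r & p)=False r=False p=False
s_4={r}: (r & p)=False r=True p=False
s_5={s}: (r & p)=False r=False p=False
G((r & p)) holds globally = False
First violation at position 0.

Answer: 0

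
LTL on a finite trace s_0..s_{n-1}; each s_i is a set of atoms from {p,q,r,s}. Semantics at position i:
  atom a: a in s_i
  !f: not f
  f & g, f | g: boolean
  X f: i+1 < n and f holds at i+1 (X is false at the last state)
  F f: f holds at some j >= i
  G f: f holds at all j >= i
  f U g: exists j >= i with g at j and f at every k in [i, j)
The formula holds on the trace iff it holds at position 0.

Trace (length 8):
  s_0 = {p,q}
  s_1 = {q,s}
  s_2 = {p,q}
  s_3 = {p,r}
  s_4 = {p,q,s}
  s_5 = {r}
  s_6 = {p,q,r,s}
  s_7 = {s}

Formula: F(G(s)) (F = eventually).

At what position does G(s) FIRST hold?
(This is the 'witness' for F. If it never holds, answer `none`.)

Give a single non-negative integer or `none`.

s_0={p,q}: G(s)=False s=False
s_1={q,s}: G(s)=False s=True
s_2={p,q}: G(s)=False s=False
s_3={p,r}: G(s)=False s=False
s_4={p,q,s}: G(s)=False s=True
s_5={r}: G(s)=False s=False
s_6={p,q,r,s}: G(s)=True s=True
s_7={s}: G(s)=True s=True
F(G(s)) holds; first witness at position 6.

Answer: 6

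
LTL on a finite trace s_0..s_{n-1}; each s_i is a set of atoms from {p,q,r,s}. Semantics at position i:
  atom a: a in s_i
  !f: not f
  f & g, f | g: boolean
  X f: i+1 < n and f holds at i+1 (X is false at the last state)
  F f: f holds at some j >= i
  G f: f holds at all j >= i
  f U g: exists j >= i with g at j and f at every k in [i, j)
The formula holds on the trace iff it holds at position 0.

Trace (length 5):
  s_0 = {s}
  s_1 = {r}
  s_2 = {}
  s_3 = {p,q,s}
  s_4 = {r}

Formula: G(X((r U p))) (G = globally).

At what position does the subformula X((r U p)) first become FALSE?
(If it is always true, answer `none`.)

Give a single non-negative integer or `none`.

s_0={s}: X((r U p))=False (r U p)=False r=False p=False
s_1={r}: X((r U p))=False (r U p)=False r=True p=False
s_2={}: X((r U p))=True (r U p)=False r=False p=False
s_3={p,q,s}: X((r U p))=False (r U p)=True r=False p=True
s_4={r}: X((r U p))=False (r U p)=False r=True p=False
G(X((r U p))) holds globally = False
First violation at position 0.

Answer: 0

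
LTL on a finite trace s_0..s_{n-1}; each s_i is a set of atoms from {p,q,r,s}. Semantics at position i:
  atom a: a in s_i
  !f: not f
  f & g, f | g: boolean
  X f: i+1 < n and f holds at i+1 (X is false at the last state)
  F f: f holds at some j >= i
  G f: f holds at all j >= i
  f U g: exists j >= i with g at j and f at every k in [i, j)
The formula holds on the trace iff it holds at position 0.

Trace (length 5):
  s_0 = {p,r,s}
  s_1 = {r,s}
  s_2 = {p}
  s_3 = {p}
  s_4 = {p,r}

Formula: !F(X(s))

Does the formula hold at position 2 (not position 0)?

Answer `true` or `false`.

s_0={p,r,s}: !F(X(s))=False F(X(s))=True X(s)=True s=True
s_1={r,s}: !F(X(s))=True F(X(s))=False X(s)=False s=True
s_2={p}: !F(X(s))=True F(X(s))=False X(s)=False s=False
s_3={p}: !F(X(s))=True F(X(s))=False X(s)=False s=False
s_4={p,r}: !F(X(s))=True F(X(s))=False X(s)=False s=False
Evaluating at position 2: result = True

Answer: true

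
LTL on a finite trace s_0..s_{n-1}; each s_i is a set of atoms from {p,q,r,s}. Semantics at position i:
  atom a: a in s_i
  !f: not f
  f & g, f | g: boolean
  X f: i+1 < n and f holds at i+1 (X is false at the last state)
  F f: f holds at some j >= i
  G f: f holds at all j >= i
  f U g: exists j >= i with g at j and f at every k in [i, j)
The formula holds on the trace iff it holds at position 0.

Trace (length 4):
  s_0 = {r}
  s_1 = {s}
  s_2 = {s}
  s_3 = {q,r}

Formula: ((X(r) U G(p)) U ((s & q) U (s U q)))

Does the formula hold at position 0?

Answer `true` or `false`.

s_0={r}: ((X(r) U G(p)) U ((s & q) U (s U q)))=False (X(r) U G(p))=False X(r)=False r=True G(p)=False p=False ((s & q) U (s U q))=False (s & q)=False s=False q=False (s U q)=False
s_1={s}: ((X(r) U G(p)) U ((s & q) U (s U q)))=True (X(r) U G(p))=False X(r)=False r=False G(p)=False p=False ((s & q) U (s U q))=True (s & q)=False s=True q=False (s U q)=True
s_2={s}: ((X(r) U G(p)) U ((s & q) U (s U q)))=True (X(r) U G(p))=False X(r)=True r=False G(p)=False p=False ((s & q) U (s U q))=True (s & q)=False s=True q=False (s U q)=True
s_3={q,r}: ((X(r) U G(p)) U ((s & q) U (s U q)))=True (X(r) U G(p))=False X(r)=False r=True G(p)=False p=False ((s & q) U (s U q))=True (s & q)=False s=False q=True (s U q)=True

Answer: false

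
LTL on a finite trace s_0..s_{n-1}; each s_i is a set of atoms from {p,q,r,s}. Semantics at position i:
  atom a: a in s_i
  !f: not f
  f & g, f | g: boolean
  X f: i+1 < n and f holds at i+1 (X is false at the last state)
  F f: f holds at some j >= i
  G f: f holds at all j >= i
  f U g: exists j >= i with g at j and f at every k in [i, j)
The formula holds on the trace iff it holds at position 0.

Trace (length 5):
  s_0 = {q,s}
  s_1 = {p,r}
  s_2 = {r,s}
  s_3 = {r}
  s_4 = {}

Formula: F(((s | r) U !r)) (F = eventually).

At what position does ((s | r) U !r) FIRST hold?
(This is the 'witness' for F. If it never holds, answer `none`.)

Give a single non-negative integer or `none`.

Answer: 0

Derivation:
s_0={q,s}: ((s | r) U !r)=True (s | r)=True s=True r=False !r=True
s_1={p,r}: ((s | r) U !r)=True (s | r)=True s=False r=True !r=False
s_2={r,s}: ((s | r) U !r)=True (s | r)=True s=True r=True !r=False
s_3={r}: ((s | r) U !r)=True (s | r)=True s=False r=True !r=False
s_4={}: ((s | r) U !r)=True (s | r)=False s=False r=False !r=True
F(((s | r) U !r)) holds; first witness at position 0.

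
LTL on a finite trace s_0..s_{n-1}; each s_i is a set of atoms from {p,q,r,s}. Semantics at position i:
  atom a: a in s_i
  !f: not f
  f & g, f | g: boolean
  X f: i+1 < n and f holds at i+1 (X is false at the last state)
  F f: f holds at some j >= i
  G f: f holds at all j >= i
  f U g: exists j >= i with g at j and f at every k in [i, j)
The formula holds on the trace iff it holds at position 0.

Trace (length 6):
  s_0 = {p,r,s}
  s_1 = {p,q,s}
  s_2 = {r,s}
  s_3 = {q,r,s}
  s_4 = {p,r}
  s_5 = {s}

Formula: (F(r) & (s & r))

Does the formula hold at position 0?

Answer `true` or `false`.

s_0={p,r,s}: (F(r) & (s & r))=True F(r)=True r=True (s & r)=True s=True
s_1={p,q,s}: (F(r) & (s & r))=False F(r)=True r=False (s & r)=False s=True
s_2={r,s}: (F(r) & (s & r))=True F(r)=True r=True (s & r)=True s=True
s_3={q,r,s}: (F(r) & (s & r))=True F(r)=True r=True (s & r)=True s=True
s_4={p,r}: (F(r) & (s & r))=False F(r)=True r=True (s & r)=False s=False
s_5={s}: (F(r) & (s & r))=False F(r)=False r=False (s & r)=False s=True

Answer: true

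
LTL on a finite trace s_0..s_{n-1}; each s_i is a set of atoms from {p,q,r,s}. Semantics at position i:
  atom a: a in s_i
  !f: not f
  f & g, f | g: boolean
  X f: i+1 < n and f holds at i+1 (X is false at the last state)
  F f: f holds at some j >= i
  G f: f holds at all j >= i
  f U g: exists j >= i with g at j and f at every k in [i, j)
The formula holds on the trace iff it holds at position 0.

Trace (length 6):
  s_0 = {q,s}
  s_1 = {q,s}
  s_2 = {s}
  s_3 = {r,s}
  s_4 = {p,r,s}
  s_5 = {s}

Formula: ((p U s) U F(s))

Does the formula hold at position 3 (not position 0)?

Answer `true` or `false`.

Answer: true

Derivation:
s_0={q,s}: ((p U s) U F(s))=True (p U s)=True p=False s=True F(s)=True
s_1={q,s}: ((p U s) U F(s))=True (p U s)=True p=False s=True F(s)=True
s_2={s}: ((p U s) U F(s))=True (p U s)=True p=False s=True F(s)=True
s_3={r,s}: ((p U s) U F(s))=True (p U s)=True p=False s=True F(s)=True
s_4={p,r,s}: ((p U s) U F(s))=True (p U s)=True p=True s=True F(s)=True
s_5={s}: ((p U s) U F(s))=True (p U s)=True p=False s=True F(s)=True
Evaluating at position 3: result = True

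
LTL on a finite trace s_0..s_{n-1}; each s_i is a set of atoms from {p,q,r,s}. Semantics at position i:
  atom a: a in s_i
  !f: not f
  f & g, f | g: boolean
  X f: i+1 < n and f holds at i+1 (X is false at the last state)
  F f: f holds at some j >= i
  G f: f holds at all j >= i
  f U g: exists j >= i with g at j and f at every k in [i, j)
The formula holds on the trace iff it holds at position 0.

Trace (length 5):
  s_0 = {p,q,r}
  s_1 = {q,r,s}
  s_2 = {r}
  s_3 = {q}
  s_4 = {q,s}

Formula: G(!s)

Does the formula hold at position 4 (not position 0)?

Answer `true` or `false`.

s_0={p,q,r}: G(!s)=False !s=True s=False
s_1={q,r,s}: G(!s)=False !s=False s=True
s_2={r}: G(!s)=False !s=True s=False
s_3={q}: G(!s)=False !s=True s=False
s_4={q,s}: G(!s)=False !s=False s=True
Evaluating at position 4: result = False

Answer: false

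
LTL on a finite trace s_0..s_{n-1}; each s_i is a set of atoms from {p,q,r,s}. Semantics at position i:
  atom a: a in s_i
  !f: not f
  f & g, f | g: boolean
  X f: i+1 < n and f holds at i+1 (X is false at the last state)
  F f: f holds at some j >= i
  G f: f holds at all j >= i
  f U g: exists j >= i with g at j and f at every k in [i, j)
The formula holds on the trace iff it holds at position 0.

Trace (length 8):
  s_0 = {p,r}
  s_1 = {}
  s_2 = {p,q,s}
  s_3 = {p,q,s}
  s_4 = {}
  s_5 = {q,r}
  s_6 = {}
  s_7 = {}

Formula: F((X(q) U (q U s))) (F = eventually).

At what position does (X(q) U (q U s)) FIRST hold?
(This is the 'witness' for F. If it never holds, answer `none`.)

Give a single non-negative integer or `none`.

s_0={p,r}: (X(q) U (q U s))=False X(q)=False q=False (q U s)=False s=False
s_1={}: (X(q) U (q U s))=True X(q)=True q=False (q U s)=False s=False
s_2={p,q,s}: (X(q) U (q U s))=True X(q)=True q=True (q U s)=True s=True
s_3={p,q,s}: (X(q) U (q U s))=True X(q)=False q=True (q U s)=True s=True
s_4={}: (X(q) U (q U s))=False X(q)=True q=False (q U s)=False s=False
s_5={q,r}: (X(q) U (q U s))=False X(q)=False q=True (q U s)=False s=False
s_6={}: (X(q) U (q U s))=False X(q)=False q=False (q U s)=False s=False
s_7={}: (X(q) U (q U s))=False X(q)=False q=False (q U s)=False s=False
F((X(q) U (q U s))) holds; first witness at position 1.

Answer: 1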